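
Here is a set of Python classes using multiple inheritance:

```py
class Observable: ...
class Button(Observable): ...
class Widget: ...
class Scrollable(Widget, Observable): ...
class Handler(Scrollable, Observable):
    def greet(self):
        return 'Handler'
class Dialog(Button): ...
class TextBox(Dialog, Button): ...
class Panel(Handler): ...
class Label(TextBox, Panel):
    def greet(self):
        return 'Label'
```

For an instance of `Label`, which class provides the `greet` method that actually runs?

L[Label] = Label + merge(L[TextBox], L[Panel], [TextBox Panel])
  take TextBox:  [TextBox Dialog Button Observable object] + [Panel Handler Scrollable Widget Observable object] + [TextBox Panel]
  take Dialog:  [Dialog Button Observable object] + [Panel Handler Scrollable Widget Observable object] + [Panel]
  take Button:  [Button Observable object] + [Panel Handler Scrollable Widget Observable object] + [Panel]
  take Panel:  [Observable object] + [Panel Handler Scrollable Widget Observable object] + [Panel]
  take Handler:  [Observable object] + [Handler Scrollable Widget Observable object]
  take Scrollable:  [Observable object] + [Scrollable Widget Observable object]
  take Widget:  [Observable object] + [Widget Observable object]
  take Observable:  [Observable object] + [Observable object]
  take object:  [object] + [object]
MRO: Label TextBox Dialog Button Panel Handler Scrollable Widget Observable object
greet is defined in: Handler, Label. First along the MRO is Label.

Label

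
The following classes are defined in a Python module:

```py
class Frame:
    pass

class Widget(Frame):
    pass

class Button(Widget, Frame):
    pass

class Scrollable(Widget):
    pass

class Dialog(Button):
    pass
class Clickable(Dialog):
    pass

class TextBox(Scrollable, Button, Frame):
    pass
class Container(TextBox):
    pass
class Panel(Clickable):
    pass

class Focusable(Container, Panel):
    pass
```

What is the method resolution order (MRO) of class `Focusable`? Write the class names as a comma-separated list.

L[Focusable] = Focusable + merge(L[Container], L[Panel], [Container Panel])
  take Container:  [Container TextBox Scrollable Button Widget Frame object] + [Panel Clickable Dialog Button Widget Frame object] + [Container Panel]
  take TextBox:  [TextBox Scrollable Button Widget Frame object] + [Panel Clickable Dialog Button Widget Frame object] + [Panel]
  take Scrollable:  [Scrollable Button Widget Frame object] + [Panel Clickable Dialog Button Widget Frame object] + [Panel]
  take Panel:  [Button Widget Frame object] + [Panel Clickable Dialog Button Widget Frame object] + [Panel]
  take Clickable:  [Button Widget Frame object] + [Clickable Dialog Button Widget Frame object]
  take Dialog:  [Button Widget Frame object] + [Dialog Button Widget Frame object]
  take Button:  [Button Widget Frame object] + [Button Widget Frame object]
  take Widget:  [Widget Frame object] + [Widget Frame object]
  take Frame:  [Frame object] + [Frame object]
  take object:  [object] + [object]

Focusable, Container, TextBox, Scrollable, Panel, Clickable, Dialog, Button, Widget, Frame, object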